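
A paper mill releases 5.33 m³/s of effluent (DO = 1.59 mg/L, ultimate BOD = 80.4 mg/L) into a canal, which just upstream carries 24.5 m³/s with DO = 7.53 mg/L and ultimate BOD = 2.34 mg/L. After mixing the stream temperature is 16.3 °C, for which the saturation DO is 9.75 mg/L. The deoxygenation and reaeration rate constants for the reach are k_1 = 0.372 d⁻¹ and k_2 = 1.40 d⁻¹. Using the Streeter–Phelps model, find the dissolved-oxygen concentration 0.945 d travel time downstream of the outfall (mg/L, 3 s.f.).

DO ≈ 6.30 mg/L

Mixed DO = (24.5×7.53 + 5.33×1.59)/(24.5+5.33) = 193.0/29.83 = 6.469 mg/L.
Mixed L₀ = (24.5×2.34 + 5.33×80.4)/(29.83) = 485.9/29.83 = 16.29 mg/L.
Initial deficit D₀ = C_s − DO₀ = 9.75 − 6.469 = 3.281 mg/L.
D(0.945) = [0.372×16.29/(1.40−0.372)](e^(−0.372×0.945) − e^(−1.40×0.945)) + 3.281 e^(−1.40×0.945)
= 5.894 × (0.7036 − 0.2663) + 3.281 × 0.2663 = 3.451 mg/L.
DO = 9.75 − 3.451 = 6.299 mg/L.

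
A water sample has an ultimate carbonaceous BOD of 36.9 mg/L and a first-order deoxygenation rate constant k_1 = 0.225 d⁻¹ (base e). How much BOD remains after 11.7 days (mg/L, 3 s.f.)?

L ≈ 2.65 mg/L

L_t = L₀ e^(−k_1 t) = 36.9 × e^(−0.225×11.7) = 36.9 × 0.07190 = 2.653 mg/L.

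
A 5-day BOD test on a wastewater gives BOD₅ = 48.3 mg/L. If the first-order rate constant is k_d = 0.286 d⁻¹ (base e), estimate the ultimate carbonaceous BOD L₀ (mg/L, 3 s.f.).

BOD₅ = L₀(1 − e^(−5k_d)) ⇒ L₀ = BOD₅ / (1 − e^(−5×0.286))
= 48.3 / (1 − 0.2393) = 48.3 / 0.7607 = 63.49 mg/L.

L₀ ≈ 63.5 mg/L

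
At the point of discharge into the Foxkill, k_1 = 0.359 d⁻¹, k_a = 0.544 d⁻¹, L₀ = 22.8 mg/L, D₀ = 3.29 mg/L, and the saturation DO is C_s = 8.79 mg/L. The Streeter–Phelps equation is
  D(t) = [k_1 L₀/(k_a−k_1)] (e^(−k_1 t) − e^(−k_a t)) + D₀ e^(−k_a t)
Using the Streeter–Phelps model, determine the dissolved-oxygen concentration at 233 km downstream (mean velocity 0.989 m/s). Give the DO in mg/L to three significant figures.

Travel time t = x/v = 233 km / (0.989 m/s) = 233000 m / 0.989 m/s = 235600 s = 2.727 d.
k_1 L₀/(k_a−k_1) = 0.359×22.8/(0.544−0.359) = 8.185/0.1850 = 44.24 mg/L.
e^(−k_1 t) = e^(−0.359×2.727) = 0.3757; e^(−k_a t) = e^(−0.544×2.727) = 0.2269.
D = 44.24 × (0.3757 − 0.2269) + 3.29 × 0.2269 = 6.586 + 0.7464 = 7.332 mg/L.
DO = C_s − D = 8.79 − 7.332 = 1.458 mg/L.

DO ≈ 1.46 mg/L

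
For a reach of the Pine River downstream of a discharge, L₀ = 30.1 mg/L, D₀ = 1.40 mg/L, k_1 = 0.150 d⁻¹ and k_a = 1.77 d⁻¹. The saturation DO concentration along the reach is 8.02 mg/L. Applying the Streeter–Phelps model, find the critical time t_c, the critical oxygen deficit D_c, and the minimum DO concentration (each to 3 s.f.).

With k_a/k_1 = 11.80 and 1 − D₀(k_a−k_1)/(k_1 L₀) = 0.4977,
t_c = ln(11.80 × 0.4977) / (1.77 − 0.150) = ln(5.873) / 1.620 = 1.770/1.620 = 1.093 d.
D_c = (k_1/k_a) L₀ e^(−k_1 t_c) = (0.150/1.77) × 30.1 × e^(−0.150×1.093) = 0.08475 × 30.1 × 0.8488 = 2.165 mg/L.
Minimum DO = C_s − D_c = 8.02 − 2.165 = 5.855 mg/L.

t_c ≈ 1.09 d; D_c ≈ 2.17 mg/L; min DO ≈ 5.85 mg/L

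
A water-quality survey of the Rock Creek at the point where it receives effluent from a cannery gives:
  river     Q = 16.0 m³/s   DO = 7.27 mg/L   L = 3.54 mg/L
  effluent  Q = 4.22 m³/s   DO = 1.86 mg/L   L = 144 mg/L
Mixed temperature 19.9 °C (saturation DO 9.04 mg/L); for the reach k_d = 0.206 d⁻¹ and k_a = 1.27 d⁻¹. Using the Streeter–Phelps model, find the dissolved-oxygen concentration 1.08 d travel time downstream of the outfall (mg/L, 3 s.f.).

Mixed DO = (16.0×7.27 + 4.22×1.86)/(16.0+4.22) = 124.2/20.22 = 6.141 mg/L.
Mixed L₀ = (16.0×3.54 + 4.22×144)/(20.22) = 664.3/20.22 = 32.85 mg/L.
Initial deficit D₀ = C_s − DO₀ = 9.04 − 6.141 = 2.899 mg/L.
D(1.08) = [0.206×32.85/(1.27−0.206)](e^(−0.206×1.08) − e^(−1.27×1.08)) + 2.899 e^(−1.27×1.08)
= 6.361 × (0.8005 − 0.2537) + 2.899 × 0.2537 = 4.214 mg/L.
DO = 9.04 − 4.214 = 4.826 mg/L.

DO ≈ 4.83 mg/L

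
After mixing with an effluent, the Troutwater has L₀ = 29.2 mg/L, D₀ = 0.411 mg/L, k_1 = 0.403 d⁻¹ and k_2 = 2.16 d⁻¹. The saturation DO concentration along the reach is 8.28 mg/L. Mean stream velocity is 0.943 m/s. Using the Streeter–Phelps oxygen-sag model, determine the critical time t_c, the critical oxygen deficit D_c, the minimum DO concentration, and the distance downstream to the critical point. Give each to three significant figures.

t_c = [1/(k_2−k_1)] ln[(k_2/k_1)(1 − D₀(k_2−k_1)/(k_1 L₀))]
= [1/(2.16−0.403)] ln[(2.16/0.403)(1 − 0.411×1.757/(0.403×29.2))]
= (1/1.757) ln[5.360 × 0.9386] = 0.5692 × ln(5.031) = 0.5692 × 1.616 = 0.9195 d.
L(t_c) = L₀ e^(−k_1 t_c) = 29.2 × 0.6903 = 20.16 mg/L, and at the critical point k_2 D_c = k_1 L, so D_c = (0.403/2.16) × 20.16 = 3.761 mg/L.
Minimum DO = C_s − D_c = 8.28 − 3.761 = 4.519 mg/L.
x_c = v t_c = 0.943 m/s × 0.9195 d × 86400 s/d = 74920 m ≈ 74.9 km.

t_c ≈ 0.920 d; D_c ≈ 3.76 mg/L; min DO ≈ 4.52 mg/L; x_c ≈ 74.9 km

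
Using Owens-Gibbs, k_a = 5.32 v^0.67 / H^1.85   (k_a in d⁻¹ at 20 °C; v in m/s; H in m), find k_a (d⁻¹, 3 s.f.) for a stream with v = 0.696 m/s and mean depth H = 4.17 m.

k_a = 5.32 × 0.696^0.67 / 4.17^1.85 = 5.32 × 0.7844 / 14.04 = 0.2973 d⁻¹.

k_a ≈ 0.297 d⁻¹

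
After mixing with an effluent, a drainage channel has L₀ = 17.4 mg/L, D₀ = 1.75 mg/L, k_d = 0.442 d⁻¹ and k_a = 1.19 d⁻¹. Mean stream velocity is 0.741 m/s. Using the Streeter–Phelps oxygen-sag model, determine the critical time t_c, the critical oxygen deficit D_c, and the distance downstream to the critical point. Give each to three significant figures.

t_c ≈ 1.07 d; D_c ≈ 4.02 mg/L; x_c ≈ 68.8 km

With k_a/k_d = 2.692 and 1 − D₀(k_a−k_d)/(k_d L₀) = 0.8298,
t_c = ln(2.692 × 0.8298) / (1.19 − 0.442) = ln(2.234) / 0.7480 = 0.8038/0.7480 = 1.075 d.
L(t_c) = L₀ e^(−k_d t_c) = 17.4 × 0.6219 = 10.82 mg/L, and at the critical point k_a D_c = k_d L, so D_c = (0.442/1.19) × 10.82 = 4.019 mg/L.
x_c = v t_c = 0.741 m/s × 1.075 d × 86400 s/d = 68800 m ≈ 68.8 km.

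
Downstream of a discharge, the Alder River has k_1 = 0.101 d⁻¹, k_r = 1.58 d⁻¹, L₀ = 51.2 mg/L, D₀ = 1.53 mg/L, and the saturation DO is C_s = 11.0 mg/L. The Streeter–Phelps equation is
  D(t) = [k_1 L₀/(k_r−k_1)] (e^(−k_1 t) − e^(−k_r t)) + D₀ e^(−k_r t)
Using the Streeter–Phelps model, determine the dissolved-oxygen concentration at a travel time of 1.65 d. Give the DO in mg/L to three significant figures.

k_1 L₀/(k_r−k_1) = 0.101×51.2/(1.58−0.101) = 5.171/1.479 = 3.496 mg/L.
e^(−k_1 t) = e^(−0.101×1.650) = 0.8465; e^(−k_r t) = e^(−1.58×1.650) = 0.07376.
D = 3.496 × (0.8465 − 0.07376) + 1.53 × 0.07376 = 2.702 + 0.1128 = 2.815 mg/L.
DO = C_s − D = 11.0 − 2.815 = 8.185 mg/L.

DO ≈ 8.19 mg/L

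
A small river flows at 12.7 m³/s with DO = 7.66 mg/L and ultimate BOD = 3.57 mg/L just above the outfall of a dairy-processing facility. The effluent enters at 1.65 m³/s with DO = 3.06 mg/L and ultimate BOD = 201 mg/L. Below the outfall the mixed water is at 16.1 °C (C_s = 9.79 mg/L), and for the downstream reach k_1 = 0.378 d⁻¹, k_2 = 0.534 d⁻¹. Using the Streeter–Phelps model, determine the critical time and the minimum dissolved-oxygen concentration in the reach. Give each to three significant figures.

t_c ≈ 1.94 d; minimum DO ≈ 0.862 mg/L

Mixed DO = (12.7×7.66 + 1.65×3.06)/(12.7+1.65) = 102.3/14.35 = 7.131 mg/L.
Mixed L₀ = (12.7×3.57 + 1.65×201)/(14.35) = 377.0/14.35 = 26.27 mg/L.
Initial deficit D₀ = C_s − DO₀ = 9.79 − 7.131 = 2.659 mg/L.
t_c = (1/0.1560) ln[(0.534/0.378)(1 − 2.659×0.1560/(0.378×26.27))] = 6.410 × ln(1.354) = 1.941 d.
D_c = (0.378/0.534) × 26.27 × e^(−0.378×1.941) = 0.7079 × 26.27 × 0.4801 = 8.928 mg/L.
Minimum DO = 9.79 − 8.928 = 0.8622 mg/L.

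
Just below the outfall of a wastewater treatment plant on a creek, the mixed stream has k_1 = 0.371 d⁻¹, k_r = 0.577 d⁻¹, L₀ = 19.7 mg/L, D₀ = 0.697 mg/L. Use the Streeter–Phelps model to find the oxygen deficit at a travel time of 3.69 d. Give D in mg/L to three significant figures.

k_1 L₀/(k_r−k_1) = 0.371×19.7/(0.577−0.371) = 7.309/0.2060 = 35.48 mg/L.
e^(−k_1 t) = e^(−0.371×3.690) = 0.2544; e^(−k_r t) = e^(−0.577×3.690) = 0.1189.
D = 35.48 × (0.2544 − 0.1189) + 0.697 × 0.1189 = 4.805 + 0.08290 = 4.888 mg/L.

D ≈ 4.89 mg/L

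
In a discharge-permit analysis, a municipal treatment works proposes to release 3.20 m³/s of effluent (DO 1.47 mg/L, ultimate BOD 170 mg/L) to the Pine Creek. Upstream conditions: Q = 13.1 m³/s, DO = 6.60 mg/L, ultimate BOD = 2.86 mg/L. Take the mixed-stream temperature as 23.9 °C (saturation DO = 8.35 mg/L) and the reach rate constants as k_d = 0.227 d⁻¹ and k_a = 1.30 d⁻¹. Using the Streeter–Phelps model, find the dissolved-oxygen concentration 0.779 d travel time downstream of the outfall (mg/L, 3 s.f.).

Mixed DO = (13.1×6.60 + 3.20×1.47)/(13.1+3.20) = 91.16/16.30 = 5.593 mg/L.
Mixed L₀ = (13.1×2.86 + 3.20×170)/(16.30) = 581.5/16.30 = 35.67 mg/L.
Initial deficit D₀ = C_s − DO₀ = 8.35 − 5.593 = 2.757 mg/L.
D(0.779) = [0.227×35.67/(1.30−0.227)](e^(−0.227×0.779) − e^(−1.30×0.779)) + 2.757 e^(−1.30×0.779)
= 7.547 × (0.8379 − 0.3632) + 2.757 × 0.3632 = 4.584 mg/L.
DO = 8.35 − 4.584 = 3.766 mg/L.

DO ≈ 3.77 mg/L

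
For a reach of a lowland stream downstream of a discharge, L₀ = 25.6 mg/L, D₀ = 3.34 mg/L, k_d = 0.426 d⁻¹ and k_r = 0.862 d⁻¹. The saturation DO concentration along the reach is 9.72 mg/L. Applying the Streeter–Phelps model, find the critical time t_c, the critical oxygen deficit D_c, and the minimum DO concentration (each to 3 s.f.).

t_c ≈ 1.29 d; D_c ≈ 7.31 mg/L; min DO ≈ 2.41 mg/L

With k_r/k_d = 2.023 and 1 − D₀(k_r−k_d)/(k_d L₀) = 0.8665,
t_c = ln(2.023 × 0.8665) / (0.862 − 0.426) = ln(1.753) / 0.4360 = 0.5615/0.4360 = 1.288 d.
D_c = (k_d/k_r) L₀ e^(−k_d t_c) = (0.426/0.862) × 25.6 × e^(−0.426×1.288) = 0.4942 × 25.6 × 0.5778 = 7.309 mg/L.
Minimum DO = C_s − D_c = 9.72 − 7.309 = 2.411 mg/L.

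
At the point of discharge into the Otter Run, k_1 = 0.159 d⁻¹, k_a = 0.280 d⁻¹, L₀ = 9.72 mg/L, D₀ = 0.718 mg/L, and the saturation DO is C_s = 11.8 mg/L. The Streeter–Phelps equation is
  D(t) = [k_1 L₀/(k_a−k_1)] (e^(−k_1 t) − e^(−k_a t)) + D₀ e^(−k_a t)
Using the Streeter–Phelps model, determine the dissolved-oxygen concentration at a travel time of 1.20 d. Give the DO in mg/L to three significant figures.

DO ≈ 9.86 mg/L

k_1 L₀/(k_a−k_1) = 0.159×9.72/(0.280−0.159) = 1.545/0.1210 = 12.77 mg/L.
e^(−k_1 t) = e^(−0.159×1.200) = 0.8263; e^(−k_a t) = e^(−0.280×1.200) = 0.7146.
D = 12.77 × (0.8263 − 0.7146) + 0.718 × 0.7146 = 1.426 + 0.5131 = 1.939 mg/L.
DO = C_s − D = 11.8 − 1.939 = 9.861 mg/L.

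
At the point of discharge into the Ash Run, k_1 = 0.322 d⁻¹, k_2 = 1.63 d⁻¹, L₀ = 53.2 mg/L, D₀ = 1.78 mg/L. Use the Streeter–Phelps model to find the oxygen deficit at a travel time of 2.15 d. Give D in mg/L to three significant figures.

k_1 L₀/(k_2−k_1) = 0.322×53.2/(1.63−0.322) = 17.13/1.308 = 13.10 mg/L.
e^(−k_1 t) = e^(−0.322×2.150) = 0.5004; e^(−k_2 t) = e^(−1.63×2.150) = 0.03006.
D = 13.10 × (0.5004 − 0.03006) + 1.78 × 0.03006 = 6.160 + 0.05351 = 6.214 mg/L.

D ≈ 6.21 mg/L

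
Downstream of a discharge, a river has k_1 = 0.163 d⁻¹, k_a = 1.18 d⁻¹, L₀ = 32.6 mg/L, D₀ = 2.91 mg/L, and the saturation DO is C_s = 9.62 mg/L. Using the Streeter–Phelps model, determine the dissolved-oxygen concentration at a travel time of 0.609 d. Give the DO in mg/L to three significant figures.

DO ≈ 6.02 mg/L

k_1 L₀/(k_a−k_1) = 0.163×32.6/(1.18−0.163) = 5.314/1.017 = 5.225 mg/L.
e^(−k_1 t) = e^(−0.163×0.6090) = 0.9055; e^(−k_a t) = e^(−1.18×0.6090) = 0.4874.
D = 5.225 × (0.9055 − 0.4874) + 2.91 × 0.4874 = 2.184 + 1.418 = 3.603 mg/L.
DO = C_s − D = 9.62 − 3.603 = 6.017 mg/L.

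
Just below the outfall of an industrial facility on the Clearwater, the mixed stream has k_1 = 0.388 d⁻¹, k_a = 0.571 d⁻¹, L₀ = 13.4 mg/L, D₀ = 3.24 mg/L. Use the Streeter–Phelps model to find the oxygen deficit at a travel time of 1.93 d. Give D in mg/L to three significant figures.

D ≈ 5.07 mg/L

k_1 L₀/(k_a−k_1) = 0.388×13.4/(0.571−0.388) = 5.199/0.1830 = 28.41 mg/L.
e^(−k_1 t) = e^(−0.388×1.930) = 0.4729; e^(−k_a t) = e^(−0.571×1.930) = 0.3322.
D = 28.41 × (0.4729 − 0.3322) + 3.24 × 0.3322 = 3.998 + 1.076 = 5.074 mg/L.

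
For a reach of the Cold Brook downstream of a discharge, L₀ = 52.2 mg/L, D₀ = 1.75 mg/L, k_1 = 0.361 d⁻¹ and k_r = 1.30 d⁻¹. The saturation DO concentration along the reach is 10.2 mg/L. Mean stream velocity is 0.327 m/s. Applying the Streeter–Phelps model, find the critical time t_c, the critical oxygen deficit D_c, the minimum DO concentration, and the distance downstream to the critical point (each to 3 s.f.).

t_c ≈ 1.27 d; D_c ≈ 9.17 mg/L; min DO ≈ 1.03 mg/L; x_c ≈ 35.8 km

With k_r/k_1 = 3.601 and 1 − D₀(k_r−k_1)/(k_1 L₀) = 0.9128,
t_c = ln(3.601 × 0.9128) / (1.30 − 0.361) = ln(3.287) / 0.9390 = 1.190/0.9390 = 1.267 d.
D_c = (k_1/k_r) L₀ e^(−k_1 t_c) = (0.361/1.30) × 52.2 × e^(−0.361×1.267) = 0.2777 × 52.2 × 0.6329 = 9.174 mg/L.
Minimum DO = C_s − D_c = 10.2 − 9.174 = 1.026 mg/L.
x_c = v t_c = 0.327 m/s × 1.267 d × 86400 s/d = 35800 m ≈ 35.8 km.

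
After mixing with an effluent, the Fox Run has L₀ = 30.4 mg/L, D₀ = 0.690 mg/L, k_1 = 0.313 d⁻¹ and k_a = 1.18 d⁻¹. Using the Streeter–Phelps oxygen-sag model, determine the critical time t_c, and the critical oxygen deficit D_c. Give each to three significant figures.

t_c ≈ 1.46 d; D_c ≈ 5.11 mg/L

At the critical point dD/dt = 0, so k_1 L₀ e^(−k_1 t) = k_a D. Substituting D(t) from the Streeter–Phelps equation and solving for t gives
t_c = ln[(k_a/k_1)(1 − D₀(k_a−k_1)/(k_1 L₀))] / (k_a−k_1).
Here k_a−k_1 = 0.8670 d⁻¹ and 1 − D₀(k_a−k_1)/(k_1 L₀) = 1 − 0.690×0.8670/(0.313×30.4) = 0.9371, so
t_c = ln(3.770 × 0.9371) / 0.8670 = 1.262 / 0.8670 = 1.456 d.
D_c = (k_1/k_a) L₀ e^(−k_1 t_c) = (0.313/1.18) × 30.4 × e^(−0.313×1.456) = 0.2653 × 30.4 × 0.6340 = 5.113 mg/L.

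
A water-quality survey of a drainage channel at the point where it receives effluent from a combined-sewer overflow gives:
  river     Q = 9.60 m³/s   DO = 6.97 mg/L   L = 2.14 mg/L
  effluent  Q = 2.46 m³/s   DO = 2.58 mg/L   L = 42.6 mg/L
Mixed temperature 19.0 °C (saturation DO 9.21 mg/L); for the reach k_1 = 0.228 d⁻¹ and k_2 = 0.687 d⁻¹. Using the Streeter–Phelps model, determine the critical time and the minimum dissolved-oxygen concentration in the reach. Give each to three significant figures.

Mixed DO = (9.60×6.97 + 2.46×2.58)/(9.60+2.46) = 73.26/12.06 = 6.075 mg/L.
Mixed L₀ = (9.60×2.14 + 2.46×42.6)/(12.06) = 125.3/12.06 = 10.39 mg/L.
Initial deficit D₀ = C_s − DO₀ = 9.21 − 6.075 = 3.135 mg/L.
t_c = (1/0.4590) ln[(0.687/0.228)(1 − 3.135×0.4590/(0.228×10.39))] = 2.179 × ln(1.183) = 0.3663 d.
D_c = (0.228/0.687) × 10.39 × e^(−0.228×0.3663) = 0.3319 × 10.39 × 0.9199 = 3.173 mg/L.
Minimum DO = 9.21 − 3.173 = 6.037 mg/L.

t_c ≈ 0.366 d; minimum DO ≈ 6.04 mg/L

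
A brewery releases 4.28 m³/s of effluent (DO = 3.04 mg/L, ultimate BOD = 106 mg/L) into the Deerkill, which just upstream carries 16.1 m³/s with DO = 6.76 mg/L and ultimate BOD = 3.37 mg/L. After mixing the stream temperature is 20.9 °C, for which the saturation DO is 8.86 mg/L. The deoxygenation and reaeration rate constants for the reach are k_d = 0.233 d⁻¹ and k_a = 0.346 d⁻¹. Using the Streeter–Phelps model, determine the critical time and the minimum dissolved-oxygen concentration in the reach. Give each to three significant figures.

t_c ≈ 2.99 d; minimum DO ≈ 0.495 mg/L

Mixed DO = (16.1×6.76 + 4.28×3.04)/(16.1+4.28) = 121.8/20.38 = 5.979 mg/L.
Mixed L₀ = (16.1×3.37 + 4.28×106)/(20.38) = 507.9/20.38 = 24.92 mg/L.
Initial deficit D₀ = C_s − DO₀ = 8.86 − 5.979 = 2.881 mg/L.
t_c = (1/0.1130) ln[(0.346/0.233)(1 − 2.881×0.1130/(0.233×24.92))] = 8.850 × ln(1.402) = 2.989 d.
D_c = (0.233/0.346) × 24.92 × e^(−0.233×2.989) = 0.6734 × 24.92 × 0.4984 = 8.365 mg/L.
Minimum DO = 8.86 − 8.365 = 0.4948 mg/L.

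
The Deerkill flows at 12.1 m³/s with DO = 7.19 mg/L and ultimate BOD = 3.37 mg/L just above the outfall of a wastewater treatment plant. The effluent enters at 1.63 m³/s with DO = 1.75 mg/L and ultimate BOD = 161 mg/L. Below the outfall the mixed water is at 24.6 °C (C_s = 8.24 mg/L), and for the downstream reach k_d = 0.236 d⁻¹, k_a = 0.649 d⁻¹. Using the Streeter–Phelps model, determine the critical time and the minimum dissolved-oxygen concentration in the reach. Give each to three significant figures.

Mixed DO = (12.1×7.19 + 1.63×1.75)/(12.1+1.63) = 89.85/13.73 = 6.544 mg/L.
Mixed L₀ = (12.1×3.37 + 1.63×161)/(13.73) = 303.2/13.73 = 22.08 mg/L.
Initial deficit D₀ = C_s − DO₀ = 8.24 − 6.544 = 1.696 mg/L.
t_c = (1/0.4130) ln[(0.649/0.236)(1 − 1.696×0.4130/(0.236×22.08))] = 2.421 × ln(2.380) = 2.100 d.
D_c = (0.236/0.649) × 22.08 × e^(−0.236×2.100) = 0.3636 × 22.08 × 0.6092 = 4.892 mg/L.
Minimum DO = 8.24 − 4.892 = 3.348 mg/L.

t_c ≈ 2.10 d; minimum DO ≈ 3.35 mg/L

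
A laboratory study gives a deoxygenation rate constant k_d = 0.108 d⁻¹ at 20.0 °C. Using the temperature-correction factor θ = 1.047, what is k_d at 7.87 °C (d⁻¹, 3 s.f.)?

k_d ≈ 0.0619 d⁻¹

k_d(T₂) = k_d(T₁) · θ^(T₂−T₁) = 0.108 × 1.047^(7.87−20.0)
= 0.108 × 1.047^-12.1 = 0.108 × 0.5729 = 0.06187 d⁻¹.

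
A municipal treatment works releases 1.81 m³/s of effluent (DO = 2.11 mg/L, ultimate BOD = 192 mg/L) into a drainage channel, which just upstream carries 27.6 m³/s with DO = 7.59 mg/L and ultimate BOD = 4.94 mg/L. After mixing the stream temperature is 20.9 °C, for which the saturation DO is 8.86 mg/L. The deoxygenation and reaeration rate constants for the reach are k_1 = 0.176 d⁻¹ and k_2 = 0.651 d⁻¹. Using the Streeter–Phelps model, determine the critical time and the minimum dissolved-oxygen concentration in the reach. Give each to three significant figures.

Mixed DO = (27.6×7.59 + 1.81×2.11)/(27.6+1.81) = 213.3/29.41 = 7.253 mg/L.
Mixed L₀ = (27.6×4.94 + 1.81×192)/(29.41) = 483.9/29.41 = 16.45 mg/L.
Initial deficit D₀ = C_s − DO₀ = 8.86 − 7.253 = 1.607 mg/L.
t_c = (1/0.4750) ln[(0.651/0.176)(1 − 1.607×0.4750/(0.176×16.45))] = 2.105 × ln(2.724) = 2.109 d.
D_c = (0.176/0.651) × 16.45 × e^(−0.176×2.109) = 0.2704 × 16.45 × 0.6899 = 3.068 mg/L.
Minimum DO = 8.86 − 3.068 = 5.792 mg/L.

t_c ≈ 2.11 d; minimum DO ≈ 5.79 mg/L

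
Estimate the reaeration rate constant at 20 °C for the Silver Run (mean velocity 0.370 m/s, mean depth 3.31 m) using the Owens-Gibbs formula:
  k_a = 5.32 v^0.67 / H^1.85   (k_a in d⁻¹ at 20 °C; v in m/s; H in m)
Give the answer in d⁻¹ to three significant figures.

k_a = 5.32 × 0.370^0.67 / 3.31^1.85 = 5.32 × 0.5137 / 9.155 = 0.2985 d⁻¹.

k_a ≈ 0.298 d⁻¹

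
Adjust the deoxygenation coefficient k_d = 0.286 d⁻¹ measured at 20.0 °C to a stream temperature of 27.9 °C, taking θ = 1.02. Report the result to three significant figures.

k_d ≈ 0.334 d⁻¹

k_d(T₂) = k_d(T₁) · θ^(T₂−T₁) = 0.286 × 1.02^(27.9−20.0)
= 0.286 × 1.02^7.90 = 0.286 × 1.169 = 0.3344 d⁻¹.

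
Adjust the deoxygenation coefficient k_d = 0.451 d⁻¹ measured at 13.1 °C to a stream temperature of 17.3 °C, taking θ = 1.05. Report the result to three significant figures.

k_d(T₂) = k_d(T₁) · θ^(T₂−T₁) = 0.451 × 1.05^(17.3−13.1)
= 0.451 × 1.05^4.20 = 0.451 × 1.227 = 0.5536 d⁻¹.

k_d ≈ 0.554 d⁻¹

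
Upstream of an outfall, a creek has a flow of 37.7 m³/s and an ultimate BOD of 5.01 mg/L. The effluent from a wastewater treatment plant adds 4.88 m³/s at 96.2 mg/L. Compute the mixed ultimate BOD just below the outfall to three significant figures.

Flow-weighted mixing: C = (Q_r C_r + Q_w C_w)/(Q_r + Q_w)
= (37.7×5.01 + 4.88×96.2)/(37.7 + 4.88) = 658.3/42.58 = 15.46 mg/L.

15.5 mg/L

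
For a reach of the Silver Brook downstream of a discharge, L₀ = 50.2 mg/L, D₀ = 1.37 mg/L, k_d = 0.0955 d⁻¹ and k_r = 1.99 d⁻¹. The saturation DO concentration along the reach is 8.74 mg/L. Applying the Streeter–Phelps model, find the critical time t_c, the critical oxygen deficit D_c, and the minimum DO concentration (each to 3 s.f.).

t_c = [1/(k_r−k_d)] ln[(k_r/k_d)(1 − D₀(k_r−k_d)/(k_d L₀))]
= [1/(1.99−0.0955)] ln[(1.99/0.0955)(1 − 1.37×1.895/(0.0955×50.2))]
= (1/1.895) ln[20.84 × 0.4586] = 0.5278 × ln(9.556) = 0.5278 × 2.257 = 1.191 d.
D_c = (k_d/k_r) L₀ e^(−k_d t_c) = (0.0955/1.99) × 50.2 × e^(−0.0955×1.191) = 0.04799 × 50.2 × 0.8925 = 2.150 mg/L.
Minimum DO = C_s − D_c = 8.74 − 2.150 = 6.590 mg/L.

t_c ≈ 1.19 d; D_c ≈ 2.15 mg/L; min DO ≈ 6.59 mg/L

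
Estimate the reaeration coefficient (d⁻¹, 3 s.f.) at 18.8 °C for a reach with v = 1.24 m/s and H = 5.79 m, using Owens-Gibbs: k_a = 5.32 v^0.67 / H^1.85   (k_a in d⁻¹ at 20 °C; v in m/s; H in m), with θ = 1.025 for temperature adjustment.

k_a(20) = 5.32 × 1.24^0.67 / 5.79^1.85 = 5.32 × 1.155 / 25.76 = 0.2385 d⁻¹.
k_a(18.8) = 0.2385 × 1.025^(18.8−20) = 0.2385 × 0.9708 = 0.2316 d⁻¹.

k_a ≈ 0.232 d⁻¹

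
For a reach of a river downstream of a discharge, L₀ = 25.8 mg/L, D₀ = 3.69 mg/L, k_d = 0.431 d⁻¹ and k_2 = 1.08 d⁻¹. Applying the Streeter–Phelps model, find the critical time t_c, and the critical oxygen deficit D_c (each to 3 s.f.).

t_c = [1/(k_2−k_d)] ln[(k_2/k_d)(1 − D₀(k_2−k_d)/(k_d L₀))]
= [1/(1.08−0.431)] ln[(1.08/0.431)(1 − 3.69×0.6490/(0.431×25.8))]
= (1/0.6490) ln[2.506 × 0.7846] = 1.541 × ln(1.966) = 1.541 × 0.6761 = 1.042 d.
D_c = (k_d/k_2) L₀ e^(−k_d t_c) = (0.431/1.08) × 25.8 × e^(−0.431×1.042) = 0.3991 × 25.8 × 0.6383 = 6.572 mg/L.

t_c ≈ 1.04 d; D_c ≈ 6.57 mg/L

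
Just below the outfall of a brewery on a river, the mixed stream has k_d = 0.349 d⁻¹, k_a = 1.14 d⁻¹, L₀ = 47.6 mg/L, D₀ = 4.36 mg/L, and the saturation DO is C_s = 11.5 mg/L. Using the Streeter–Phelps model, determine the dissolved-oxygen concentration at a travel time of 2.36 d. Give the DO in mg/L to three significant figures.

DO ≈ 3.41 mg/L

k_d L₀/(k_a−k_d) = 0.349×47.6/(1.14−0.349) = 16.61/0.7910 = 21.00 mg/L.
e^(−k_d t) = e^(−0.349×2.360) = 0.4388; e^(−k_a t) = e^(−1.14×2.360) = 0.06785.
D = 21.00 × (0.4388 − 0.06785) + 4.36 × 0.06785 = 7.791 + 0.2958 = 8.087 mg/L.
DO = C_s − D = 11.5 − 8.087 = 3.413 mg/L.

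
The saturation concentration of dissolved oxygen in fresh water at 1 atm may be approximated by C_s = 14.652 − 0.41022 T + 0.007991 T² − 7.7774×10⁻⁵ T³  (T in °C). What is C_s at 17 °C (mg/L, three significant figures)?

C_s = 14.652 − 0.41022×17 + 0.007991×17² − 7.7774×10⁻⁵×17³ = 9.606 mg/L.

C_s ≈ 9.61 mg/L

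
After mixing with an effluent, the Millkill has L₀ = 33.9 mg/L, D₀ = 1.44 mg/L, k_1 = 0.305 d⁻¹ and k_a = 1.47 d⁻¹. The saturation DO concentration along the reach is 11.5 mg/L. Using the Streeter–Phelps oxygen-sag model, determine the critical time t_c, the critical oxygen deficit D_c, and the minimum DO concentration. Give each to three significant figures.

At the critical point dD/dt = 0, so k_1 L₀ e^(−k_1 t) = k_a D. Substituting D(t) from the Streeter–Phelps equation and solving for t gives
t_c = ln[(k_a/k_1)(1 − D₀(k_a−k_1)/(k_1 L₀))] / (k_a−k_1).
Here k_a−k_1 = 1.165 d⁻¹ and 1 − D₀(k_a−k_1)/(k_1 L₀) = 1 − 1.44×1.165/(0.305×33.9) = 0.8377, so
t_c = ln(4.820 × 0.8377) / 1.165 = 1.396 / 1.165 = 1.198 d.
D_c = (k_1/k_a) L₀ e^(−k_1 t_c) = (0.305/1.47) × 33.9 × e^(−0.305×1.198) = 0.2075 × 33.9 × 0.6939 = 4.881 mg/L.
Minimum DO = C_s − D_c = 11.5 − 4.881 = 6.619 mg/L.

t_c ≈ 1.20 d; D_c ≈ 4.88 mg/L; min DO ≈ 6.62 mg/L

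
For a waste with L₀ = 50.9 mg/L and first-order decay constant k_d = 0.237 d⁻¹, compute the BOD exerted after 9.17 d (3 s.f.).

y ≈ 45.1 mg/L

y_t = L₀(1 − e^(−k_d t)) = 50.9 × (1 − e^(−0.237×9.17))
= 50.9 × (1 − 0.1138) = 50.9 × 0.8862 = 45.11 mg/L.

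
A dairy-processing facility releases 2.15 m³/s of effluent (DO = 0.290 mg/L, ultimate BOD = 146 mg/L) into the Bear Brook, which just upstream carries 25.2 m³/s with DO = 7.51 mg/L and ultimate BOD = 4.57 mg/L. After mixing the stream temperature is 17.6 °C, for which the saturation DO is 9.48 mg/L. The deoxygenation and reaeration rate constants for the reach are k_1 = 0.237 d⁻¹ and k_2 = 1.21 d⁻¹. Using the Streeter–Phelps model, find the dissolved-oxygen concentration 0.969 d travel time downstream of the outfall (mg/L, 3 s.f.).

DO ≈ 6.84 mg/L

Mixed DO = (25.2×7.51 + 2.15×0.290)/(25.2+2.15) = 189.9/27.35 = 6.942 mg/L.
Mixed L₀ = (25.2×4.57 + 2.15×146)/(27.35) = 429.1/27.35 = 15.69 mg/L.
Initial deficit D₀ = C_s − DO₀ = 9.48 − 6.942 = 2.538 mg/L.
D(0.969) = [0.237×15.69/(1.21−0.237)](e^(−0.237×0.969) − e^(−1.21×0.969)) + 2.538 e^(−1.21×0.969)
= 3.821 × (0.7948 − 0.3096) + 2.538 × 0.3096 = 2.640 mg/L.
DO = 9.48 − 2.640 = 6.840 mg/L.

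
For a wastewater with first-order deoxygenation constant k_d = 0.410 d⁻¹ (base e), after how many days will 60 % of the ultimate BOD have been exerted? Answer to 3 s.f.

t ≈ 2.23 d

y/L₀ = 1 − e^(−k_d t) = 0.60 ⇒ e^(−k_d t) = 0.400
t = −ln(0.400) / 0.410 = 0.9163 / 0.410 = 2.235 d.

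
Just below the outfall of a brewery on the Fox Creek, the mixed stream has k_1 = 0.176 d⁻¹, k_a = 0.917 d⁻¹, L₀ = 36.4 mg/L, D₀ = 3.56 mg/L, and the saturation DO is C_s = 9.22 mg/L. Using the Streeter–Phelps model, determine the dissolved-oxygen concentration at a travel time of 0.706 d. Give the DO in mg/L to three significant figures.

DO ≈ 4.25 mg/L

k_1 L₀/(k_a−k_1) = 0.176×36.4/(0.917−0.176) = 6.406/0.7410 = 8.646 mg/L.
e^(−k_1 t) = e^(−0.176×0.7060) = 0.8832; e^(−k_a t) = e^(−0.917×0.7060) = 0.5234.
D = 8.646 × (0.8832 − 0.5234) + 3.56 × 0.5234 = 3.110 + 1.863 = 4.974 mg/L.
DO = C_s − D = 9.22 − 4.974 = 4.246 mg/L.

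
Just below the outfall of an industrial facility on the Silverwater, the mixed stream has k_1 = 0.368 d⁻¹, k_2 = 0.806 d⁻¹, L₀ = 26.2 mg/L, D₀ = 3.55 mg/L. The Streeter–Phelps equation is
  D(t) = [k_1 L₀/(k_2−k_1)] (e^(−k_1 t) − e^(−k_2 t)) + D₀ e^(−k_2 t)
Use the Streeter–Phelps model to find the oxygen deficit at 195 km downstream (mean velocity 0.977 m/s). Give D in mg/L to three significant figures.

Travel time t = x/v = 195 km / (0.977 m/s) = 195000 m / 0.977 m/s = 199600 s = 2.310 d.
k_1 L₀/(k_2−k_1) = 0.368×26.2/(0.806−0.368) = 9.642/0.4380 = 22.01 mg/L.
e^(−k_1 t) = e^(−0.368×2.310) = 0.4274; e^(−k_2 t) = e^(−0.806×2.310) = 0.1554.
D = 22.01 × (0.4274 − 0.1554) + 3.55 × 0.1554 = 5.987 + 0.5516 = 6.539 mg/L.

D ≈ 6.54 mg/L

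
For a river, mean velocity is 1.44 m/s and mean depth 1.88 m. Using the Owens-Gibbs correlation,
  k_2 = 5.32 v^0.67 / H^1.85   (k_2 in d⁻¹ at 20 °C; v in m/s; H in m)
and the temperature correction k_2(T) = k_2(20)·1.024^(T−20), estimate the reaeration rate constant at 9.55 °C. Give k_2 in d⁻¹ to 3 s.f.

k_2(20) = 5.32 × 1.44^0.67 / 1.88^1.85 = 5.32 × 1.277 / 3.215 = 2.113 d⁻¹.
k_2(9.55) = 2.113 × 1.024^(9.55−20) = 2.113 × 0.7805 = 1.649 d⁻¹.

k_2 ≈ 1.65 d⁻¹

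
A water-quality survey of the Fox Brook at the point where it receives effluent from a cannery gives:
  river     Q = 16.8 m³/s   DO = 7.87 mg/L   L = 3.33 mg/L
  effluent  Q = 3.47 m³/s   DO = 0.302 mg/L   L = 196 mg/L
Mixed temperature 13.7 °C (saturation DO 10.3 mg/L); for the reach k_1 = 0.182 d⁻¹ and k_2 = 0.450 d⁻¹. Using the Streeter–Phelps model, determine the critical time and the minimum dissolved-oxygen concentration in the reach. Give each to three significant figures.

t_c ≈ 2.77 d; minimum DO ≈ 1.42 mg/L

Mixed DO = (16.8×7.87 + 3.47×0.302)/(16.8+3.47) = 133.3/20.27 = 6.574 mg/L.
Mixed L₀ = (16.8×3.33 + 3.47×196)/(20.27) = 736.1/20.27 = 36.31 mg/L.
Initial deficit D₀ = C_s − DO₀ = 10.3 − 6.574 = 3.726 mg/L.
t_c = (1/0.2680) ln[(0.450/0.182)(1 − 3.726×0.2680/(0.182×36.31))] = 3.731 × ln(2.099) = 2.767 d.
D_c = (0.182/0.450) × 36.31 × e^(−0.182×2.767) = 0.4044 × 36.31 × 0.6044 = 8.877 mg/L.
Minimum DO = 10.3 − 8.877 = 1.423 mg/L.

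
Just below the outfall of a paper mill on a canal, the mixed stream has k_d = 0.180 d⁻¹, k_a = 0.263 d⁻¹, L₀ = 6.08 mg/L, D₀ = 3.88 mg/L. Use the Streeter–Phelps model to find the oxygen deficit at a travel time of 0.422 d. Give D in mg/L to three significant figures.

k_d L₀/(k_a−k_d) = 0.180×6.08/(0.263−0.180) = 1.094/0.08300 = 13.19 mg/L.
e^(−k_d t) = e^(−0.180×0.4220) = 0.9269; e^(−k_a t) = e^(−0.263×0.4220) = 0.8950.
D = 13.19 × (0.9269 − 0.8950) + 3.88 × 0.8950 = 0.4206 + 3.472 = 3.893 mg/L.

D ≈ 3.89 mg/L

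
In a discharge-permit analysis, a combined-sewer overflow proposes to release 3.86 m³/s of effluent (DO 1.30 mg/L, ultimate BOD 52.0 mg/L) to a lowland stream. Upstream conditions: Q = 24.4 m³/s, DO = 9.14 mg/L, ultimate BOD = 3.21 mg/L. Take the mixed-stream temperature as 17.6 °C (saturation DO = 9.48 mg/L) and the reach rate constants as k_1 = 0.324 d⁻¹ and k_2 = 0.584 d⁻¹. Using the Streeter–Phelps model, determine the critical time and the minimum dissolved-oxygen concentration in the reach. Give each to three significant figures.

Mixed DO = (24.4×9.14 + 3.86×1.30)/(24.4+3.86) = 228.0/28.26 = 8.069 mg/L.
Mixed L₀ = (24.4×3.21 + 3.86×52.0)/(28.26) = 279.0/28.26 = 9.874 mg/L.
Initial deficit D₀ = C_s − DO₀ = 9.48 − 8.069 = 1.411 mg/L.
t_c = (1/0.2600) ln[(0.584/0.324)(1 − 1.411×0.2600/(0.324×9.874))] = 3.846 × ln(1.596) = 1.798 d.
D_c = (0.324/0.584) × 9.874 × e^(−0.324×1.798) = 0.5548 × 9.874 × 0.5585 = 3.060 mg/L.
Minimum DO = 9.48 − 3.060 = 6.420 mg/L.

t_c ≈ 1.80 d; minimum DO ≈ 6.42 mg/L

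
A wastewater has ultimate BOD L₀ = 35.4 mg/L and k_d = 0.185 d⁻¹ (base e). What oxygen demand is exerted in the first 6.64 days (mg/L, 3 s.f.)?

y ≈ 25.0 mg/L

y_t = L₀(1 − e^(−k_d t)) = 35.4 × (1 − e^(−0.185×6.64))
= 35.4 × (1 − 0.2928) = 35.4 × 0.7072 = 25.04 mg/L.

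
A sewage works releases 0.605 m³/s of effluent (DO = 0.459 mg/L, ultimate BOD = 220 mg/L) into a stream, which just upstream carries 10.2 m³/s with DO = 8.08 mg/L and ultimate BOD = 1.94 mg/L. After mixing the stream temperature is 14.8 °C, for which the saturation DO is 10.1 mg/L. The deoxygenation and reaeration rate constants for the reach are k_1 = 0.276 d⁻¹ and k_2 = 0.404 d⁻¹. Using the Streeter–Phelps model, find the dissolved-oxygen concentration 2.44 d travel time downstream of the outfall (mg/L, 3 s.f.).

DO ≈ 5.01 mg/L

Mixed DO = (10.2×8.08 + 0.605×0.459)/(10.2+0.605) = 82.69/10.80 = 7.653 mg/L.
Mixed L₀ = (10.2×1.94 + 0.605×220)/(10.80) = 152.9/10.80 = 14.15 mg/L.
Initial deficit D₀ = C_s − DO₀ = 10.1 − 7.653 = 2.447 mg/L.
D(2.44) = [0.276×14.15/(0.404−0.276)](e^(−0.276×2.44) − e^(−0.404×2.44)) + 2.447 e^(−0.404×2.44)
= 30.51 × (0.5100 − 0.3732) + 2.447 × 0.3732 = 5.087 mg/L.
DO = 10.1 − 5.087 = 5.013 mg/L.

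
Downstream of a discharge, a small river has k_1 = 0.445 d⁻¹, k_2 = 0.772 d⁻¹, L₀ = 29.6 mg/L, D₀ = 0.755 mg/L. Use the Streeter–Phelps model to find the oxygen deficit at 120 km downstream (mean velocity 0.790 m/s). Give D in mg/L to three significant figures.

D ≈ 8.25 mg/L

Travel time t = x/v = 120 km / (0.790 m/s) = 120000 m / 0.790 m/s = 151900 s = 1.758 d.
k_1 L₀/(k_2−k_1) = 0.445×29.6/(0.772−0.445) = 13.17/0.3270 = 40.28 mg/L.
e^(−k_1 t) = e^(−0.445×1.758) = 0.4573; e^(−k_2 t) = e^(−0.772×1.758) = 0.2574.
D = 40.28 × (0.4573 − 0.2574) + 0.755 × 0.2574 = 8.055 + 0.1943 = 8.249 mg/L.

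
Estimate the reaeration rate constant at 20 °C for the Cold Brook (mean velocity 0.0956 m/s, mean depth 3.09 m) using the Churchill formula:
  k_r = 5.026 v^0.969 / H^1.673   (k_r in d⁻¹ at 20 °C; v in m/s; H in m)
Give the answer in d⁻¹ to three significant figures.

k_r = 5.026 × 0.0956^0.969 / 3.09^1.673 = 5.026 × 0.1028 / 6.602 = 0.07827 d⁻¹.

k_r ≈ 0.0783 d⁻¹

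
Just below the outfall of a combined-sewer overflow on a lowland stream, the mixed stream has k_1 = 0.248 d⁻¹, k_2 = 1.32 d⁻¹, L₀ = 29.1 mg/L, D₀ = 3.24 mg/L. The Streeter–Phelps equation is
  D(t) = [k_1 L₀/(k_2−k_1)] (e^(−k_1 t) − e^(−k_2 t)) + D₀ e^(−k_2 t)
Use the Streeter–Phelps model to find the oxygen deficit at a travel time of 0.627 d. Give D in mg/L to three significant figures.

D ≈ 4.24 mg/L

k_1 L₀/(k_2−k_1) = 0.248×29.1/(1.32−0.248) = 7.217/1.072 = 6.732 mg/L.
e^(−k_1 t) = e^(−0.248×0.6270) = 0.8560; e^(−k_2 t) = e^(−1.32×0.6270) = 0.4371.
D = 6.732 × (0.8560 − 0.4371) + 3.24 × 0.4371 = 2.820 + 1.416 = 4.236 mg/L.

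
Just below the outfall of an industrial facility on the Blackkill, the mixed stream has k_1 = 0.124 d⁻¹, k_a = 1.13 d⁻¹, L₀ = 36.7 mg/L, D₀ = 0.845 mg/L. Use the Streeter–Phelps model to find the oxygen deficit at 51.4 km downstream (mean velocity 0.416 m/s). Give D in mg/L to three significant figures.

D ≈ 3.06 mg/L

Travel time t = x/v = 51.4 km / (0.416 m/s) = 51400 m / 0.416 m/s = 123600 s = 1.430 d.
k_1 L₀/(k_a−k_1) = 0.124×36.7/(1.13−0.124) = 4.551/1.006 = 4.524 mg/L.
e^(−k_1 t) = e^(−0.124×1.430) = 0.8375; e^(−k_a t) = e^(−1.13×1.430) = 0.1987.
D = 4.524 × (0.8375 − 0.1987) + 0.845 × 0.1987 = 2.890 + 0.1679 = 3.058 mg/L.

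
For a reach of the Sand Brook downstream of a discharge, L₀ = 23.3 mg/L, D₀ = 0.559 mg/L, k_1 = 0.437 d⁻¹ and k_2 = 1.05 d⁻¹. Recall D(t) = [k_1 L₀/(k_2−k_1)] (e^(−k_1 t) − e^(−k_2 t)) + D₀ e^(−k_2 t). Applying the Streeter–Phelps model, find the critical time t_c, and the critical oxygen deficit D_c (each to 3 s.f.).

t_c ≈ 1.37 d; D_c ≈ 5.32 mg/L

At the critical point dD/dt = 0, so k_1 L₀ e^(−k_1 t) = k_2 D. Substituting D(t) from the Streeter–Phelps equation and solving for t gives
t_c = ln[(k_2/k_1)(1 − D₀(k_2−k_1)/(k_1 L₀))] / (k_2−k_1).
Here k_2−k_1 = 0.6130 d⁻¹ and 1 − D₀(k_2−k_1)/(k_1 L₀) = 1 − 0.559×0.6130/(0.437×23.3) = 0.9663, so
t_c = ln(2.403 × 0.9663) / 0.6130 = 0.8424 / 0.6130 = 1.374 d.
D_c = (k_1/k_2) L₀ e^(−k_1 t_c) = (0.437/1.05) × 23.3 × e^(−0.437×1.374) = 0.4162 × 23.3 × 0.5485 = 5.319 mg/L.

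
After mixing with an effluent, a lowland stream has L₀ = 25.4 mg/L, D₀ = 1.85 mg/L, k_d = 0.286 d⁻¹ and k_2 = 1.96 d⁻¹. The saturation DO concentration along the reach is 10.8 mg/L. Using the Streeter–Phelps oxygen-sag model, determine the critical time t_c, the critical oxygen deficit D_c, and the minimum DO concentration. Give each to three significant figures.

t_c = [1/(k_2−k_d)] ln[(k_2/k_d)(1 − D₀(k_2−k_d)/(k_d L₀))]
= [1/(1.96−0.286)] ln[(1.96/0.286)(1 − 1.85×1.674/(0.286×25.4))]
= (1/1.674) ln[6.853 × 0.5737] = 0.5974 × ln(3.932) = 0.5974 × 1.369 = 0.8178 d.
L(t_c) = L₀ e^(−k_d t_c) = 25.4 × 0.7914 = 20.10 mg/L, and at the critical point k_2 D_c = k_d L, so D_c = (0.286/1.96) × 20.10 = 2.933 mg/L.
Minimum DO = C_s − D_c = 10.8 − 2.933 = 7.867 mg/L.

t_c ≈ 0.818 d; D_c ≈ 2.93 mg/L; min DO ≈ 7.87 mg/L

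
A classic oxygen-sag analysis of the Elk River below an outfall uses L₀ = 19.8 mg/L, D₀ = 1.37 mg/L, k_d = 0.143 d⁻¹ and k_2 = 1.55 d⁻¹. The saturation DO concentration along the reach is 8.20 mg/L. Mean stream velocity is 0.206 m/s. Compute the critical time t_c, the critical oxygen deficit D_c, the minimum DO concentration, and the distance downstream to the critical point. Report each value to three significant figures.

t_c = [1/(k_2−k_d)] ln[(k_2/k_d)(1 − D₀(k_2−k_d)/(k_d L₀))]
= [1/(1.55−0.143)] ln[(1.55/0.143)(1 − 1.37×1.407/(0.143×19.8))]
= (1/1.407) ln[10.84 × 0.3192] = 0.7107 × ln(3.460) = 0.7107 × 1.241 = 0.8822 d.
L(t_c) = L₀ e^(−k_d t_c) = 19.8 × 0.8815 = 17.45 mg/L, and at the critical point k_2 D_c = k_d L, so D_c = (0.143/1.55) × 17.45 = 1.610 mg/L.
Minimum DO = C_s − D_c = 8.20 − 1.610 = 6.590 mg/L.
x_c = v t_c = 0.206 m/s × 0.8822 d × 86400 s/d = 15700 m ≈ 15.7 km.

t_c ≈ 0.882 d; D_c ≈ 1.61 mg/L; min DO ≈ 6.59 mg/L; x_c ≈ 15.7 km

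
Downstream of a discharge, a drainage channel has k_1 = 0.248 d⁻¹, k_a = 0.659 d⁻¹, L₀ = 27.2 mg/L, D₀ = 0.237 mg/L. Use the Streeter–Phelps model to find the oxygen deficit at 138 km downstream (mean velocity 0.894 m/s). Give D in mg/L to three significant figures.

Travel time t = x/v = 138 km / (0.894 m/s) = 138000 m / 0.894 m/s = 154400 s = 1.787 d.
k_1 L₀/(k_a−k_1) = 0.248×27.2/(0.659−0.248) = 6.746/0.4110 = 16.41 mg/L.
e^(−k_1 t) = e^(−0.248×1.787) = 0.6421; e^(−k_a t) = e^(−0.659×1.787) = 0.3081.
D = 16.41 × (0.6421 − 0.3081) + 0.237 × 0.3081 = 5.481 + 0.07302 = 5.554 mg/L.

D ≈ 5.55 mg/L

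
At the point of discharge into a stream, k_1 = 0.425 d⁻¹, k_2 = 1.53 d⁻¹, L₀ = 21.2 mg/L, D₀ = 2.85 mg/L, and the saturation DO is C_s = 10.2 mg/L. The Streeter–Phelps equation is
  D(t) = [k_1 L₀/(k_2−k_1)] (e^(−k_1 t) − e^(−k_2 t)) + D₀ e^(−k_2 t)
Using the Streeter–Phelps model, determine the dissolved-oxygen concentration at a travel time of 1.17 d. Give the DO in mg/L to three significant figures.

k_1 L₀/(k_2−k_1) = 0.425×21.2/(1.53−0.425) = 9.010/1.105 = 8.154 mg/L.
e^(−k_1 t) = e^(−0.425×1.170) = 0.6082; e^(−k_2 t) = e^(−1.53×1.170) = 0.1669.
D = 8.154 × (0.6082 − 0.1669) + 2.85 × 0.1669 = 3.598 + 0.4758 = 4.074 mg/L.
DO = C_s − D = 10.2 − 4.074 = 6.126 mg/L.

DO ≈ 6.13 mg/L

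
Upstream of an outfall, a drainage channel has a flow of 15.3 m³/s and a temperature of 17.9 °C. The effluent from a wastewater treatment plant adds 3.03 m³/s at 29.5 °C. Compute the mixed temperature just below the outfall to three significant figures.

19.8 °C

Flow-weighted mixing: C = (Q_r C_r + Q_w C_w)/(Q_r + Q_w)
= (15.3×17.9 + 3.03×29.5)/(15.3 + 3.03) = 363.3/18.33 = 19.82 °C.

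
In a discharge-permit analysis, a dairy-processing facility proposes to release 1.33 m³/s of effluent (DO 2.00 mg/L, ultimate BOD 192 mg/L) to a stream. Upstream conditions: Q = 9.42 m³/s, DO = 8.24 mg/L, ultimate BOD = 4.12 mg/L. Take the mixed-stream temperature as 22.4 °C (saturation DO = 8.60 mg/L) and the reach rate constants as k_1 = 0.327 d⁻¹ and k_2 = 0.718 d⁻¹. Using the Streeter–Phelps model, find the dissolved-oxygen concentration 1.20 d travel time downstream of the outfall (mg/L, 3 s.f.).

Mixed DO = (9.42×8.24 + 1.33×2.00)/(9.42+1.33) = 80.28/10.75 = 7.468 mg/L.
Mixed L₀ = (9.42×4.12 + 1.33×192)/(10.75) = 294.2/10.75 = 27.36 mg/L.
Initial deficit D₀ = C_s − DO₀ = 8.60 − 7.468 = 1.132 mg/L.
D(1.20) = [0.327×27.36/(0.718−0.327)](e^(−0.327×1.20) − e^(−0.718×1.20)) + 1.132 e^(−0.718×1.20)
= 22.89 × (0.6754 − 0.4225) + 1.132 × 0.4225 = 6.267 mg/L.
DO = 8.60 − 6.267 = 2.333 mg/L.

DO ≈ 2.33 mg/L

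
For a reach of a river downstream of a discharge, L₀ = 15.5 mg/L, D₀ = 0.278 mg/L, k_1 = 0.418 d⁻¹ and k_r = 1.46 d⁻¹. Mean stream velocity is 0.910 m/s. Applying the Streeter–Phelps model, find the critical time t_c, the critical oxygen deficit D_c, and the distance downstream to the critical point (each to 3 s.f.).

t_c ≈ 1.16 d; D_c ≈ 2.74 mg/L; x_c ≈ 90.9 km

t_c = [1/(k_r−k_1)] ln[(k_r/k_1)(1 − D₀(k_r−k_1)/(k_1 L₀))]
= [1/(1.46−0.418)] ln[(1.46/0.418)(1 − 0.278×1.042/(0.418×15.5))]
= (1/1.042) ln[3.493 × 0.9553] = 0.9597 × ln(3.337) = 0.9597 × 1.205 = 1.156 d.
L(t_c) = L₀ e^(−k_1 t_c) = 15.5 × 0.6167 = 9.559 mg/L, and at the critical point k_r D_c = k_1 L, so D_c = (0.418/1.46) × 9.559 = 2.737 mg/L.
x_c = v t_c = 0.910 m/s × 1.156 d × 86400 s/d = 90920 m ≈ 90.9 km.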